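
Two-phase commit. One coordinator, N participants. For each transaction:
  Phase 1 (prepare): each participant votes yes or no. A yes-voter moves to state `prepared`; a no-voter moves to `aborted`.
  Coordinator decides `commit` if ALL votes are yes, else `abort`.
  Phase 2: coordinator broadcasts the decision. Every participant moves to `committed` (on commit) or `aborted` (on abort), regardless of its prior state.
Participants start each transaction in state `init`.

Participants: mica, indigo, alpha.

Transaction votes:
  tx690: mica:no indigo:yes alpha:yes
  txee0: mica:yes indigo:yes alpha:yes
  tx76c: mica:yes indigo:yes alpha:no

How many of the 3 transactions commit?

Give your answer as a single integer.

Answer: 1

Derivation:
tx690: no from mica -> abort (commits=0)
txee0: all yes -> commit (commits=1)
tx76c: no from alpha -> abort (commits=1)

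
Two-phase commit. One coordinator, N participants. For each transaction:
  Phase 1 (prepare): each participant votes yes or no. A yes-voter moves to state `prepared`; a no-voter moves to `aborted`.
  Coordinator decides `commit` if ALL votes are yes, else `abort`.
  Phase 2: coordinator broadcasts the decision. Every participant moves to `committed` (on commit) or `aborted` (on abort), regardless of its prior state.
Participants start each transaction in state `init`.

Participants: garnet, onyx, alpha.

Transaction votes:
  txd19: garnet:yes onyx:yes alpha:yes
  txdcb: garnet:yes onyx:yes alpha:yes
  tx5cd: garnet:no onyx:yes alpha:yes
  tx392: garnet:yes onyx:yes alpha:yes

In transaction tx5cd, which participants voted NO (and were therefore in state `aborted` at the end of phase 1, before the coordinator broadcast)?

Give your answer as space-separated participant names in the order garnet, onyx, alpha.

Answer: garnet

Derivation:
Txn tx5cd phase 1: garnet no -> aborted; onyx yes -> prepared; alpha yes -> prepared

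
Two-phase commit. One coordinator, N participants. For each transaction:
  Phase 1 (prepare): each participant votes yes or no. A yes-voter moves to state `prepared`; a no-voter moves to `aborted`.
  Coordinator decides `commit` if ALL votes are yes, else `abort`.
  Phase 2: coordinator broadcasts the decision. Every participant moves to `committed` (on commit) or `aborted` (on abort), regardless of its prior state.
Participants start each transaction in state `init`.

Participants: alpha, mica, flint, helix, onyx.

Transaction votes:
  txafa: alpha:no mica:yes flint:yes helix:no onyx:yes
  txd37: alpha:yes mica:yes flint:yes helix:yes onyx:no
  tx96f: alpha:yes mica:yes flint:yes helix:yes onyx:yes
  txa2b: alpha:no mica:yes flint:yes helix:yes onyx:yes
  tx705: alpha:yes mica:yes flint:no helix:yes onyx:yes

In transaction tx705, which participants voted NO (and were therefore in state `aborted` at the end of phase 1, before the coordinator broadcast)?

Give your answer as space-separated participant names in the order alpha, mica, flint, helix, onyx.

Txn tx705 phase 1: alpha yes -> prepared; mica yes -> prepared; flint no -> aborted; helix yes -> prepared; onyx yes -> prepared

Answer: flint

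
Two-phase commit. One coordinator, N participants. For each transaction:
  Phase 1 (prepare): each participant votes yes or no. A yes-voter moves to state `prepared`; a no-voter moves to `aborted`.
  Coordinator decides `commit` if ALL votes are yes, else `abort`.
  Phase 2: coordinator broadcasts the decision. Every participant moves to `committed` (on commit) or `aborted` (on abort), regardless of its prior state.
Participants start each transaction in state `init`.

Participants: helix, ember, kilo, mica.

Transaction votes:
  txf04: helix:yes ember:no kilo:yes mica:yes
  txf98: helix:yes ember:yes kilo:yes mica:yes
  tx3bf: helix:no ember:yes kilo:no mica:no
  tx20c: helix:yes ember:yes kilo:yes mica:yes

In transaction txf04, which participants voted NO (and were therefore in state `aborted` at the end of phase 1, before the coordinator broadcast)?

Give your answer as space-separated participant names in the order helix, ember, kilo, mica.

Answer: ember

Derivation:
Txn txf04 phase 1: helix yes -> prepared; ember no -> aborted; kilo yes -> prepared; mica yes -> prepared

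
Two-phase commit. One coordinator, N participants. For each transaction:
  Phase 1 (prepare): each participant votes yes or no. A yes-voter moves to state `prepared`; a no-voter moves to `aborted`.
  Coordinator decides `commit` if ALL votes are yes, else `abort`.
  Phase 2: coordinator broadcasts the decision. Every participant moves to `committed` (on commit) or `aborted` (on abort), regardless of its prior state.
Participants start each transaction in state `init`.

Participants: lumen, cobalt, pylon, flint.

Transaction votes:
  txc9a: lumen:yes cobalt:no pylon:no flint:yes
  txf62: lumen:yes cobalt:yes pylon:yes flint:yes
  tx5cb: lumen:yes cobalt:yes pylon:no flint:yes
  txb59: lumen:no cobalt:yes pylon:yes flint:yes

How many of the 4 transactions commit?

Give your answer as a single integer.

txc9a: no from cobalt, pylon -> abort (commits=0)
txf62: all yes -> commit (commits=1)
tx5cb: no from pylon -> abort (commits=1)
txb59: no from lumen -> abort (commits=1)

Answer: 1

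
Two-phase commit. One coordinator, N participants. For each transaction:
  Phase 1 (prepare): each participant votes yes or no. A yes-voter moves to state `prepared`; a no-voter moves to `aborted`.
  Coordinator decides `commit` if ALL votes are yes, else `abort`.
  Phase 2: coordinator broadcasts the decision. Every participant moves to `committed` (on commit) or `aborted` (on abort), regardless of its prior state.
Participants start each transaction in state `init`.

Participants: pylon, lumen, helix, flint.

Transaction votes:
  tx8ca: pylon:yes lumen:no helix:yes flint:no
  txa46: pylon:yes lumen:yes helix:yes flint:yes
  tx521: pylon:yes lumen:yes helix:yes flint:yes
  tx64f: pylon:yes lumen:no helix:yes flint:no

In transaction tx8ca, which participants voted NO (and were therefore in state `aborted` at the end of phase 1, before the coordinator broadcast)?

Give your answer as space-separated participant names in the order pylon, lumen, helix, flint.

Txn tx8ca phase 1: pylon yes -> prepared; lumen no -> aborted; helix yes -> prepared; flint no -> aborted

Answer: lumen flint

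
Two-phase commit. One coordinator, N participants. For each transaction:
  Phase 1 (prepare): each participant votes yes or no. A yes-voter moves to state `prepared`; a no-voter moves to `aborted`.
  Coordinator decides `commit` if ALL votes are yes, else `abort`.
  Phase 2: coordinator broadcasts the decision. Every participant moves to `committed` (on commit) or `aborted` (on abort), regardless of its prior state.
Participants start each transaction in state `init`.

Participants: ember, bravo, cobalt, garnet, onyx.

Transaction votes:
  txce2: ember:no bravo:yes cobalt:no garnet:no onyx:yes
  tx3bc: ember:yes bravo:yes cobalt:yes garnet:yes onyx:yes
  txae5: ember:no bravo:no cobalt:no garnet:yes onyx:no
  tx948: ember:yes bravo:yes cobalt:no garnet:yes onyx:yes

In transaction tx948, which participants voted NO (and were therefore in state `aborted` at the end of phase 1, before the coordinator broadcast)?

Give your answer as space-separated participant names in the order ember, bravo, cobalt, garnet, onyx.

Answer: cobalt

Derivation:
Txn tx948 phase 1: ember yes -> prepared; bravo yes -> prepared; cobalt no -> aborted; garnet yes -> prepared; onyx yes -> prepared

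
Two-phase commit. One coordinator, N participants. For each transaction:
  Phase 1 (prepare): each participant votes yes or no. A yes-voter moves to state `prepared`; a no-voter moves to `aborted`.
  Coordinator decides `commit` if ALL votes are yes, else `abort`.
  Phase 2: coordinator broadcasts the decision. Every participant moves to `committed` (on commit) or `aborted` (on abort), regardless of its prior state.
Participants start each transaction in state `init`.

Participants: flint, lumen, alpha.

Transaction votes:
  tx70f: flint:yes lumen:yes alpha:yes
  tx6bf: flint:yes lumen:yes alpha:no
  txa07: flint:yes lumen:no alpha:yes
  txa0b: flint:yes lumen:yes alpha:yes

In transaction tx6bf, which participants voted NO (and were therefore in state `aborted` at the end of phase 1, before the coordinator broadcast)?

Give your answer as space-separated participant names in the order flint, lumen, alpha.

Answer: alpha

Derivation:
Txn tx6bf phase 1: flint yes -> prepared; lumen yes -> prepared; alpha no -> aborted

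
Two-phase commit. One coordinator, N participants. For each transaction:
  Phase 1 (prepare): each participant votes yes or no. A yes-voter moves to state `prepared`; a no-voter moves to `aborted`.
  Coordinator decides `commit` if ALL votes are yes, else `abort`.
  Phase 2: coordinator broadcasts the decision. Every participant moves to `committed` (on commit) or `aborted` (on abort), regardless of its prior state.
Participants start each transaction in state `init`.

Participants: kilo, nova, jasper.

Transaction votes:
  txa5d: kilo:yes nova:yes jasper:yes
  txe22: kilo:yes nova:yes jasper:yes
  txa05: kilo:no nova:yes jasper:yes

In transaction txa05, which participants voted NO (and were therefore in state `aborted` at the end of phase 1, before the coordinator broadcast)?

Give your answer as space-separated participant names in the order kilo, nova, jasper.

Txn txa05 phase 1: kilo no -> aborted; nova yes -> prepared; jasper yes -> prepared

Answer: kilo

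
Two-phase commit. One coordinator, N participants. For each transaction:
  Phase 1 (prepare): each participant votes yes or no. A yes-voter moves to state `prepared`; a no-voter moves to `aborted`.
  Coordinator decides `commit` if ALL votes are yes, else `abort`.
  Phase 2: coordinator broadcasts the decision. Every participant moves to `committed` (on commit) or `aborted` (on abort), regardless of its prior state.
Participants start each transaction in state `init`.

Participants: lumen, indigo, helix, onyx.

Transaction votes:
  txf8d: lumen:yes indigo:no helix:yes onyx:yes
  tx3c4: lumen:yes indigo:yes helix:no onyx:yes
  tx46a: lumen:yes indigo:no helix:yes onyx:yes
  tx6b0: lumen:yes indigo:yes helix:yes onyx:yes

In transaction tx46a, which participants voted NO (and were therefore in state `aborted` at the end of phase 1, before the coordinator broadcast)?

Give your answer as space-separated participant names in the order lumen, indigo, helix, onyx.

Answer: indigo

Derivation:
Txn tx46a phase 1: lumen yes -> prepared; indigo no -> aborted; helix yes -> prepared; onyx yes -> prepared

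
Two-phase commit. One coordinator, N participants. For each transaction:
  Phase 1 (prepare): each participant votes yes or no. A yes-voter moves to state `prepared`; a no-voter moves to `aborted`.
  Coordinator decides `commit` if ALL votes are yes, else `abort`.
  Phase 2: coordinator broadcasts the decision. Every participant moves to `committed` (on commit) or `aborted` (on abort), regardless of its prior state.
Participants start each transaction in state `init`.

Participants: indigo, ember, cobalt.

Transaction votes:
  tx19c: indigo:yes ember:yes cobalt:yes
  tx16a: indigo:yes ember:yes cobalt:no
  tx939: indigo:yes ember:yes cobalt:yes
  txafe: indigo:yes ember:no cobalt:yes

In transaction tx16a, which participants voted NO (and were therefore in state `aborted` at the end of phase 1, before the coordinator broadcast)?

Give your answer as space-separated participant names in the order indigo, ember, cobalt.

Txn tx16a phase 1: indigo yes -> prepared; ember yes -> prepared; cobalt no -> aborted

Answer: cobalt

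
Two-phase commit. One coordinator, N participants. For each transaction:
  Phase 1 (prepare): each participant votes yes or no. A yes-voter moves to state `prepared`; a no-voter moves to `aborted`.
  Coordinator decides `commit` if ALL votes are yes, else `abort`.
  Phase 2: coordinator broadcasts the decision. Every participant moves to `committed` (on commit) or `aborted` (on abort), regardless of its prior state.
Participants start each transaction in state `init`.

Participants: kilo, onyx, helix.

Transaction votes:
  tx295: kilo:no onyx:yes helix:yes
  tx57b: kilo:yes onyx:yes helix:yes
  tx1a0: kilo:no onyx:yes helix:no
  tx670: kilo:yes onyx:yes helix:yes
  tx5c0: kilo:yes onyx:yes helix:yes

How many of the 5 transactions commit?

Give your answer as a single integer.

tx295: no from kilo -> abort (commits=0)
tx57b: all yes -> commit (commits=1)
tx1a0: no from kilo, helix -> abort (commits=1)
tx670: all yes -> commit (commits=2)
tx5c0: all yes -> commit (commits=3)

Answer: 3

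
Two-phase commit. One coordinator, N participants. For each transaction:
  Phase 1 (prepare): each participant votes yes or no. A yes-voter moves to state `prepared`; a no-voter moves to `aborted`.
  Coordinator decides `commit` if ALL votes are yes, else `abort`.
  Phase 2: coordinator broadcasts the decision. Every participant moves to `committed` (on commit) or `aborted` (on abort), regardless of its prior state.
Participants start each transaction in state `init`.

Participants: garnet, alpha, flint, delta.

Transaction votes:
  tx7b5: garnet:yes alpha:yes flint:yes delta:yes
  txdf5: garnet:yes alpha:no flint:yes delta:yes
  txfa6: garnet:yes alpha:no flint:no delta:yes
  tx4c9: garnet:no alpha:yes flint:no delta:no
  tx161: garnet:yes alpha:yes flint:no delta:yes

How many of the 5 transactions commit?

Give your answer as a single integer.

tx7b5: all yes -> commit (commits=1)
txdf5: no from alpha -> abort (commits=1)
txfa6: no from alpha, flint -> abort (commits=1)
tx4c9: no from garnet, flint, delta -> abort (commits=1)
tx161: no from flint -> abort (commits=1)

Answer: 1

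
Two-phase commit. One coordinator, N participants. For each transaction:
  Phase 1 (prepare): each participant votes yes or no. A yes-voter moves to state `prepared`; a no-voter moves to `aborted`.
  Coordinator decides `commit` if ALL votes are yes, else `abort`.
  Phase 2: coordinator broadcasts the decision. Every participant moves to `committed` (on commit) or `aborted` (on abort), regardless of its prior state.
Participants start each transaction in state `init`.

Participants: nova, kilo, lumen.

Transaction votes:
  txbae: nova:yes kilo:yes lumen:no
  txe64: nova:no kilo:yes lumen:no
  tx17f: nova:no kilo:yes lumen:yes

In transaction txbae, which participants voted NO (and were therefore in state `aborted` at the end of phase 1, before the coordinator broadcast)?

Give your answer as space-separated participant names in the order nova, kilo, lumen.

Answer: lumen

Derivation:
Txn txbae phase 1: nova yes -> prepared; kilo yes -> prepared; lumen no -> aborted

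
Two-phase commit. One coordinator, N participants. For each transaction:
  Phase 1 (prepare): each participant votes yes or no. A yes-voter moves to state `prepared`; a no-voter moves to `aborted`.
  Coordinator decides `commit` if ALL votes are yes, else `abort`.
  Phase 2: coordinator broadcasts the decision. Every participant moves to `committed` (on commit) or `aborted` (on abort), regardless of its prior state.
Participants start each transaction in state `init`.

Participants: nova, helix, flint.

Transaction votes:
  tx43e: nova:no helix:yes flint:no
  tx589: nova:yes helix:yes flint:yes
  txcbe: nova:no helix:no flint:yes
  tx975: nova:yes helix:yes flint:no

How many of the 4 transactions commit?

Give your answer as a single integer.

Answer: 1

Derivation:
tx43e: no from nova, flint -> abort (commits=0)
tx589: all yes -> commit (commits=1)
txcbe: no from nova, helix -> abort (commits=1)
tx975: no from flint -> abort (commits=1)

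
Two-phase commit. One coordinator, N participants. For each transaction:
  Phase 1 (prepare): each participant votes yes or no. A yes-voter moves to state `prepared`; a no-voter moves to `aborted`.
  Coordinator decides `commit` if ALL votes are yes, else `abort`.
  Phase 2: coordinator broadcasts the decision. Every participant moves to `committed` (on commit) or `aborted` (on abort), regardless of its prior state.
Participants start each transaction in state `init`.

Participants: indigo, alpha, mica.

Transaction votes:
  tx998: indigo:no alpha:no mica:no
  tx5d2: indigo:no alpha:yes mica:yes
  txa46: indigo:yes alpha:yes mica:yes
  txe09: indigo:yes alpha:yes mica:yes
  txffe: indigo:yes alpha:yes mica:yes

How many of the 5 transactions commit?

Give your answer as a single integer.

Answer: 3

Derivation:
tx998: no from indigo, alpha, mica -> abort (commits=0)
tx5d2: no from indigo -> abort (commits=0)
txa46: all yes -> commit (commits=1)
txe09: all yes -> commit (commits=2)
txffe: all yes -> commit (commits=3)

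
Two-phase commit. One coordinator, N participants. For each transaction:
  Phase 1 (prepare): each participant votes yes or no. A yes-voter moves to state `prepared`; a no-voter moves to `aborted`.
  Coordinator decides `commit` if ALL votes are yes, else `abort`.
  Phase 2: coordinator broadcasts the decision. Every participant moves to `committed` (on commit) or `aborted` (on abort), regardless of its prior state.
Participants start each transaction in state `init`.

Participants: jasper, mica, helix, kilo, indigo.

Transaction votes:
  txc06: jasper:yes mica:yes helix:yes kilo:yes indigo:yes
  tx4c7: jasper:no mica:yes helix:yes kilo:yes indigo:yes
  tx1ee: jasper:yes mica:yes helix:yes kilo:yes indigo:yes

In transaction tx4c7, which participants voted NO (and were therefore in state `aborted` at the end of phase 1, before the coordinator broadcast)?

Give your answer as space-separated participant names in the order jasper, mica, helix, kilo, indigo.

Txn tx4c7 phase 1: jasper no -> aborted; mica yes -> prepared; helix yes -> prepared; kilo yes -> prepared; indigo yes -> prepared

Answer: jasper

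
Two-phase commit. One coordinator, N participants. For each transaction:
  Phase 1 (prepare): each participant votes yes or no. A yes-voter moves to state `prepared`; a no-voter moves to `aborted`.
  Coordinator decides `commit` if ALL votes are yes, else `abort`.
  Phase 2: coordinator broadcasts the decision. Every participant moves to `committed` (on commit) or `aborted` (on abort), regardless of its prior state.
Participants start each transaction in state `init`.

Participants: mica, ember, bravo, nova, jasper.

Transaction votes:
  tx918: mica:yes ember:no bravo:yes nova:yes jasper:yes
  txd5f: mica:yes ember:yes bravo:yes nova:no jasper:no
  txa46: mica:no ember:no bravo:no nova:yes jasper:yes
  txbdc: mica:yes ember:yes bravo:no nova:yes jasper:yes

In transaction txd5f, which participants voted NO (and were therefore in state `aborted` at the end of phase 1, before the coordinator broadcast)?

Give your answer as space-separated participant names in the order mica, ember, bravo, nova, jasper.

Txn txd5f phase 1: mica yes -> prepared; ember yes -> prepared; bravo yes -> prepared; nova no -> aborted; jasper no -> aborted

Answer: nova jasper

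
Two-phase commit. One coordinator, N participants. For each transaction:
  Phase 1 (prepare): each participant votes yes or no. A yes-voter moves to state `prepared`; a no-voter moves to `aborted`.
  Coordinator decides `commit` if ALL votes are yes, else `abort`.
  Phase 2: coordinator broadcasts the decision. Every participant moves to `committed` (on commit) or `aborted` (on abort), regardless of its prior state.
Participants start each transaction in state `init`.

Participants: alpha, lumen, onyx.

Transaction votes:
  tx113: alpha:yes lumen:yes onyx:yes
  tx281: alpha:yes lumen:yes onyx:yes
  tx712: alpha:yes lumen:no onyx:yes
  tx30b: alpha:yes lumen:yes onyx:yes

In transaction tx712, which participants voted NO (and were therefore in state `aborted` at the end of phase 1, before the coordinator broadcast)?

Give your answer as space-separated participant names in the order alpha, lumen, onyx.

Answer: lumen

Derivation:
Txn tx712 phase 1: alpha yes -> prepared; lumen no -> aborted; onyx yes -> prepared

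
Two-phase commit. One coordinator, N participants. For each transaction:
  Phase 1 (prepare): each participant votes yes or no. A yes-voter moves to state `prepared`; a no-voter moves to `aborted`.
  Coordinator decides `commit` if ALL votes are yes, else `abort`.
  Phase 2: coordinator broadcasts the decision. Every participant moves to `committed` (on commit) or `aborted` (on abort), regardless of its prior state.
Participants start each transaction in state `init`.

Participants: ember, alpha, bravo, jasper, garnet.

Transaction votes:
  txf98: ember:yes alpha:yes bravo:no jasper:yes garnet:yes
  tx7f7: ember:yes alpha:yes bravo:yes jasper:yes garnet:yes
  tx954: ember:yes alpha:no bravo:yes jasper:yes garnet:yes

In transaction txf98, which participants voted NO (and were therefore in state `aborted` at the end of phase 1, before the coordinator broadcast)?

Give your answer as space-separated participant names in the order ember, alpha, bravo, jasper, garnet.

Answer: bravo

Derivation:
Txn txf98 phase 1: ember yes -> prepared; alpha yes -> prepared; bravo no -> aborted; jasper yes -> prepared; garnet yes -> prepared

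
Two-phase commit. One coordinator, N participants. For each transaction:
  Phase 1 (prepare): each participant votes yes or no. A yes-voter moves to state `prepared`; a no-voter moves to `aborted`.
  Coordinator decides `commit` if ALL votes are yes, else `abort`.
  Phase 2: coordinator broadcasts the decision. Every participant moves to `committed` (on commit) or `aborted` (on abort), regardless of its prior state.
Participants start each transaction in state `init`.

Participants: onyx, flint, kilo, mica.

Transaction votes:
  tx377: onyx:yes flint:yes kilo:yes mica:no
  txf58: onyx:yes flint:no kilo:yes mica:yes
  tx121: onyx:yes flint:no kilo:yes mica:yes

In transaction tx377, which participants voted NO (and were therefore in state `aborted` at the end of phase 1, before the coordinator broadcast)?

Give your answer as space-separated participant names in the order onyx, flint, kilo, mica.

Answer: mica

Derivation:
Txn tx377 phase 1: onyx yes -> prepared; flint yes -> prepared; kilo yes -> prepared; mica no -> aborted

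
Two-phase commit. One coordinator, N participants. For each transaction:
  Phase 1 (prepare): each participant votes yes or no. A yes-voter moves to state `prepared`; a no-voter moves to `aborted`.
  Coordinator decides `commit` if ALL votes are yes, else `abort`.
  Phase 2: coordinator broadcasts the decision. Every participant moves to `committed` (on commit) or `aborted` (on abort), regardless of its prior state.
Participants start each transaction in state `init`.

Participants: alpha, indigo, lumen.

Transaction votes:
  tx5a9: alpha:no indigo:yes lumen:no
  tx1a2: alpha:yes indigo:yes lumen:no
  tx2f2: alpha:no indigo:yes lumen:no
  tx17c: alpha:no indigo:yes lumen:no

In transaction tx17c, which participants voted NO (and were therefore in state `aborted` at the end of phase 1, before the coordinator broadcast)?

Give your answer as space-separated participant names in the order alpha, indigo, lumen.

Answer: alpha lumen

Derivation:
Txn tx17c phase 1: alpha no -> aborted; indigo yes -> prepared; lumen no -> aborted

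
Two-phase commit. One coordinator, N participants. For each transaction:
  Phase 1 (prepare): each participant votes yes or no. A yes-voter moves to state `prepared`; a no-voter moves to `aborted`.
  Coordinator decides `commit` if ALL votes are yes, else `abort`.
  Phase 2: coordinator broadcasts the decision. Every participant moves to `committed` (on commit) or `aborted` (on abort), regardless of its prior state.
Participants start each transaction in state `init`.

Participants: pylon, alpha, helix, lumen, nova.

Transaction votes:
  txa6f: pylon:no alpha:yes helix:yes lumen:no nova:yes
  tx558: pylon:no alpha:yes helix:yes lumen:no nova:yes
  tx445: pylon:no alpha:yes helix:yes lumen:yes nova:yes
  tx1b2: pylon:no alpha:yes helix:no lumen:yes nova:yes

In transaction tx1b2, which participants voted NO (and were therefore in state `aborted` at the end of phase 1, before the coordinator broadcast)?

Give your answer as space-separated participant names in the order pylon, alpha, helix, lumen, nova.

Txn tx1b2 phase 1: pylon no -> aborted; alpha yes -> prepared; helix no -> aborted; lumen yes -> prepared; nova yes -> prepared

Answer: pylon helix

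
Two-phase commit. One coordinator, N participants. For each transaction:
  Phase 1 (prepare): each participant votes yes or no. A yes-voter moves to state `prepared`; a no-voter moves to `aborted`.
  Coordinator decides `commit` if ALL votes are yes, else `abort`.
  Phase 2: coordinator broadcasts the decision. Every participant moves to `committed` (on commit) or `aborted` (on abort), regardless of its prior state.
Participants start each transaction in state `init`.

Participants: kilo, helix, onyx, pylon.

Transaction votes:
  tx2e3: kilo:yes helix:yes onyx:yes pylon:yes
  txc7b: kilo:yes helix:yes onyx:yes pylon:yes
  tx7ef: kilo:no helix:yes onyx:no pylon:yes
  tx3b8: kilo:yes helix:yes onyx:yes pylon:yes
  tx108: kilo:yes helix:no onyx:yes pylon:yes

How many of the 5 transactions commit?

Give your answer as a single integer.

tx2e3: all yes -> commit (commits=1)
txc7b: all yes -> commit (commits=2)
tx7ef: no from kilo, onyx -> abort (commits=2)
tx3b8: all yes -> commit (commits=3)
tx108: no from helix -> abort (commits=3)

Answer: 3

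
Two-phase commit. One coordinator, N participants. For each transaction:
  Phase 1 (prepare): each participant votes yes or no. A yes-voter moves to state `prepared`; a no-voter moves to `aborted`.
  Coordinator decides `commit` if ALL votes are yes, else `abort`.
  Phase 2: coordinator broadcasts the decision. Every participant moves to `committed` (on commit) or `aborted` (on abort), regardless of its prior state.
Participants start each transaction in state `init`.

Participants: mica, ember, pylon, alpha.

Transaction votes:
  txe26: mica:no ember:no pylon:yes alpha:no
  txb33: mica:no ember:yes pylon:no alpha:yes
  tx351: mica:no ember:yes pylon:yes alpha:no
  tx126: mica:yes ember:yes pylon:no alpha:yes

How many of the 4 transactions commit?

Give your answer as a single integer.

txe26: no from mica, ember, alpha -> abort (commits=0)
txb33: no from mica, pylon -> abort (commits=0)
tx351: no from mica, alpha -> abort (commits=0)
tx126: no from pylon -> abort (commits=0)

Answer: 0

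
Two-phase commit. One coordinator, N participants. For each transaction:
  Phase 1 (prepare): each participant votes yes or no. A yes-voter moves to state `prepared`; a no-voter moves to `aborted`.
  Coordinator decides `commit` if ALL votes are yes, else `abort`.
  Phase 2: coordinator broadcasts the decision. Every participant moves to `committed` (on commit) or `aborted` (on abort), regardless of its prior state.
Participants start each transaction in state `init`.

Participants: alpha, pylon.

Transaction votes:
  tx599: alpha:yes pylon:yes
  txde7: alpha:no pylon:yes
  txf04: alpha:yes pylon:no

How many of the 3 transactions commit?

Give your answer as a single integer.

tx599: all yes -> commit (commits=1)
txde7: no from alpha -> abort (commits=1)
txf04: no from pylon -> abort (commits=1)

Answer: 1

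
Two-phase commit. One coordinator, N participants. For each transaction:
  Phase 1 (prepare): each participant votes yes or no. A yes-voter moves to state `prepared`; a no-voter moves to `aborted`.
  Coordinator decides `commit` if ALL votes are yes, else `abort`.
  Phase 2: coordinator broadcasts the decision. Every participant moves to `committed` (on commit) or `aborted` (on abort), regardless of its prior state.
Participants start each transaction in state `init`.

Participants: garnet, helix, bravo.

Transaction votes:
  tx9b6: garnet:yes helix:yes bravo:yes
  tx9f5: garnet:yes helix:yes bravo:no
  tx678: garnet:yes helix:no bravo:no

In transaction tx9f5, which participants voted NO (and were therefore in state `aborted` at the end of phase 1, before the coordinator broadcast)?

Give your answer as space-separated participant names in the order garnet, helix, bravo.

Answer: bravo

Derivation:
Txn tx9f5 phase 1: garnet yes -> prepared; helix yes -> prepared; bravo no -> aborted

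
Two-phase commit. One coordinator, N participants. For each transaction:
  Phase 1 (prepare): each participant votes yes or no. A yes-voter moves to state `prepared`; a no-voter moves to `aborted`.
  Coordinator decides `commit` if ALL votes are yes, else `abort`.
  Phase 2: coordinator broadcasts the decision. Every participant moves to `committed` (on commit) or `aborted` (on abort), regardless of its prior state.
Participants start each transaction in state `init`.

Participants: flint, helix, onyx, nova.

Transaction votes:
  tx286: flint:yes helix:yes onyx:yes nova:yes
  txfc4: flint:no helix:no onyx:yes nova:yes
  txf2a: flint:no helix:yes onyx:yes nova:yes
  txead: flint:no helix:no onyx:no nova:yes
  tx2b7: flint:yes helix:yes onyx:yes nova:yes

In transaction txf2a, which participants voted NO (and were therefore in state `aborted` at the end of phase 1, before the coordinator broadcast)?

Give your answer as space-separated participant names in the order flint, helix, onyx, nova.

Answer: flint

Derivation:
Txn txf2a phase 1: flint no -> aborted; helix yes -> prepared; onyx yes -> prepared; nova yes -> prepared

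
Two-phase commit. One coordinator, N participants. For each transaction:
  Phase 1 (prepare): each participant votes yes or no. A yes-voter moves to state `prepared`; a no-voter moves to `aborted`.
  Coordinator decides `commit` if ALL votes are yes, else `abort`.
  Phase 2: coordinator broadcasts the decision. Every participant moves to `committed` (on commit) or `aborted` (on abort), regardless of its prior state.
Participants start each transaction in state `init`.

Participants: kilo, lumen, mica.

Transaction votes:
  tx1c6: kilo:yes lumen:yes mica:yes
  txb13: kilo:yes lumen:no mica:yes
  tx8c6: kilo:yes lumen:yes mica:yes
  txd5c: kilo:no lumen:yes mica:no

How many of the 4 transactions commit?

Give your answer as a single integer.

tx1c6: all yes -> commit (commits=1)
txb13: no from lumen -> abort (commits=1)
tx8c6: all yes -> commit (commits=2)
txd5c: no from kilo, mica -> abort (commits=2)

Answer: 2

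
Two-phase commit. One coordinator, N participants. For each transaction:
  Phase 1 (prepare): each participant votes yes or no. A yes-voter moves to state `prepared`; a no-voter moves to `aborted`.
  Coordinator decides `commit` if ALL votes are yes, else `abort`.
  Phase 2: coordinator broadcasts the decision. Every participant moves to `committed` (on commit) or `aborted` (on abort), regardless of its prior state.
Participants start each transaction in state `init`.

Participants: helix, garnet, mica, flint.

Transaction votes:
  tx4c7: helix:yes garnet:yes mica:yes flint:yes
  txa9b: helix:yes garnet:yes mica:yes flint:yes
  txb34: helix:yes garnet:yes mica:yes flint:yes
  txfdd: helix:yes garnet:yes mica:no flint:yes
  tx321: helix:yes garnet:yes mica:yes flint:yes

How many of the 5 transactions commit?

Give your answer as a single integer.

tx4c7: all yes -> commit (commits=1)
txa9b: all yes -> commit (commits=2)
txb34: all yes -> commit (commits=3)
txfdd: no from mica -> abort (commits=3)
tx321: all yes -> commit (commits=4)

Answer: 4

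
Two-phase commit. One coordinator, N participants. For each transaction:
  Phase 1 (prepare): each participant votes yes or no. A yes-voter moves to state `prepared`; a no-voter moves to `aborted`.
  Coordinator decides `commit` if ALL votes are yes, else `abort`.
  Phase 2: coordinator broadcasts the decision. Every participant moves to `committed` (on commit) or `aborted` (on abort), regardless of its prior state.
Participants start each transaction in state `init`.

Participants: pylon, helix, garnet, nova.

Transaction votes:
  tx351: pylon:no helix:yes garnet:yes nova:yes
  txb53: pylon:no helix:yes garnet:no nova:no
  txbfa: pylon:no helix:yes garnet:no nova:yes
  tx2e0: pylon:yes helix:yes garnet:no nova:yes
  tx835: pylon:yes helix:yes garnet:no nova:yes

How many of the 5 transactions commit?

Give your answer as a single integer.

Answer: 0

Derivation:
tx351: no from pylon -> abort (commits=0)
txb53: no from pylon, garnet, nova -> abort (commits=0)
txbfa: no from pylon, garnet -> abort (commits=0)
tx2e0: no from garnet -> abort (commits=0)
tx835: no from garnet -> abort (commits=0)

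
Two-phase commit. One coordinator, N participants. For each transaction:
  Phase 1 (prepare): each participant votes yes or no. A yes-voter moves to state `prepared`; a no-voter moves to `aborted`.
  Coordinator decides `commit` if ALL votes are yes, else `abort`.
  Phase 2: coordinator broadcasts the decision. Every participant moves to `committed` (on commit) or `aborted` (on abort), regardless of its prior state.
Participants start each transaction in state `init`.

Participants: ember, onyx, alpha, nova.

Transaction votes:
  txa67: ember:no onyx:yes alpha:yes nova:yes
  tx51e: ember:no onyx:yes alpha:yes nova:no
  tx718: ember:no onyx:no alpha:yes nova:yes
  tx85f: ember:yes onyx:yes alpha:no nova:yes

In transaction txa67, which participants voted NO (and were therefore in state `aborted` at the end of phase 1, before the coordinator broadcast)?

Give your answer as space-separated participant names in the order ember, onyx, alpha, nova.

Answer: ember

Derivation:
Txn txa67 phase 1: ember no -> aborted; onyx yes -> prepared; alpha yes -> prepared; nova yes -> prepared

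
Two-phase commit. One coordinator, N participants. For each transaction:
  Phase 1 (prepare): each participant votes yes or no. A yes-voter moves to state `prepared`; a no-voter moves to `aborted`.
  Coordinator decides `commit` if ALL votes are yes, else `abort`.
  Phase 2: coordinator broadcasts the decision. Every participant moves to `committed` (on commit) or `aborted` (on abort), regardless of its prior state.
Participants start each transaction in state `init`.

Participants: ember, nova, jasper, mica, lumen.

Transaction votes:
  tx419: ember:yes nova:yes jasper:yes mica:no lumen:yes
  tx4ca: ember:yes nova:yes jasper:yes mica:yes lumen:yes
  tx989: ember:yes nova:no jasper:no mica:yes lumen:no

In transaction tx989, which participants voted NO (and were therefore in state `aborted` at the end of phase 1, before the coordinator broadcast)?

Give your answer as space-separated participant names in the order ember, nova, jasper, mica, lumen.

Txn tx989 phase 1: ember yes -> prepared; nova no -> aborted; jasper no -> aborted; mica yes -> prepared; lumen no -> aborted

Answer: nova jasper lumen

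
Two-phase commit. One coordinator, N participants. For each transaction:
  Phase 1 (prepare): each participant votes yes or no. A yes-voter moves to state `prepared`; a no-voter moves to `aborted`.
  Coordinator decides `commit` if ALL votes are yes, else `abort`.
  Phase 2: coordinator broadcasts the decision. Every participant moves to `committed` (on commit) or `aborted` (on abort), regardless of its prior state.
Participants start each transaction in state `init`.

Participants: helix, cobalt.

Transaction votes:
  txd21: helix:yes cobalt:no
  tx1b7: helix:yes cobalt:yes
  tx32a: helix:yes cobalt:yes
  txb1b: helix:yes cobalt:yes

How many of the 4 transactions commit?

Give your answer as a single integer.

Answer: 3

Derivation:
txd21: no from cobalt -> abort (commits=0)
tx1b7: all yes -> commit (commits=1)
tx32a: all yes -> commit (commits=2)
txb1b: all yes -> commit (commits=3)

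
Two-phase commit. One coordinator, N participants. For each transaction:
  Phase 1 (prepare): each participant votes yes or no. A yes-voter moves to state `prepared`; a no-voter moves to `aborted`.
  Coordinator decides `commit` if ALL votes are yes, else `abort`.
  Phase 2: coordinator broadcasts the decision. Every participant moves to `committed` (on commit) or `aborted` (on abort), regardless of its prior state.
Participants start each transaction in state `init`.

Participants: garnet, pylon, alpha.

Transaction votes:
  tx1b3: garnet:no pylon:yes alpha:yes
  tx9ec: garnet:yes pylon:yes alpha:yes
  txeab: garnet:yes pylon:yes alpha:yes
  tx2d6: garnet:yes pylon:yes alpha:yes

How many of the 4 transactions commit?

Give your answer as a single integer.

tx1b3: no from garnet -> abort (commits=0)
tx9ec: all yes -> commit (commits=1)
txeab: all yes -> commit (commits=2)
tx2d6: all yes -> commit (commits=3)

Answer: 3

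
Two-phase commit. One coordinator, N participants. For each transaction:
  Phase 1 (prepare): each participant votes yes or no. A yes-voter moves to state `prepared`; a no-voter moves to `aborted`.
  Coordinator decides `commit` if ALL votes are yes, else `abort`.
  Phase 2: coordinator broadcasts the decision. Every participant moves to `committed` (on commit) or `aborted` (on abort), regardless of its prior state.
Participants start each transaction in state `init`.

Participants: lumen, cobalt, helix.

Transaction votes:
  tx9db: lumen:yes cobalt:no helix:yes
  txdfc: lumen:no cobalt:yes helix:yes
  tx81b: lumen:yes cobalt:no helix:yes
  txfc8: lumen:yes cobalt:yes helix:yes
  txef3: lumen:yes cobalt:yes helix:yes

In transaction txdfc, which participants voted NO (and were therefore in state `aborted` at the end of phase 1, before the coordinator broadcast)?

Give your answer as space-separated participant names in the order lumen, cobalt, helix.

Answer: lumen

Derivation:
Txn txdfc phase 1: lumen no -> aborted; cobalt yes -> prepared; helix yes -> prepared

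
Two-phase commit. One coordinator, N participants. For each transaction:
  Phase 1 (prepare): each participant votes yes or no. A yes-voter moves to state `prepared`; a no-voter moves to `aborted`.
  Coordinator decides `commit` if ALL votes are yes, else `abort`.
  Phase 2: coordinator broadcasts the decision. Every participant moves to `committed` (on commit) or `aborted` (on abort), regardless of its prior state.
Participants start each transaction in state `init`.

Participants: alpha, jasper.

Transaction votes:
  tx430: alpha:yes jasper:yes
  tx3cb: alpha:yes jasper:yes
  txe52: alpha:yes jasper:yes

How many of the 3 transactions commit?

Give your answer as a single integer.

Answer: 3

Derivation:
tx430: all yes -> commit (commits=1)
tx3cb: all yes -> commit (commits=2)
txe52: all yes -> commit (commits=3)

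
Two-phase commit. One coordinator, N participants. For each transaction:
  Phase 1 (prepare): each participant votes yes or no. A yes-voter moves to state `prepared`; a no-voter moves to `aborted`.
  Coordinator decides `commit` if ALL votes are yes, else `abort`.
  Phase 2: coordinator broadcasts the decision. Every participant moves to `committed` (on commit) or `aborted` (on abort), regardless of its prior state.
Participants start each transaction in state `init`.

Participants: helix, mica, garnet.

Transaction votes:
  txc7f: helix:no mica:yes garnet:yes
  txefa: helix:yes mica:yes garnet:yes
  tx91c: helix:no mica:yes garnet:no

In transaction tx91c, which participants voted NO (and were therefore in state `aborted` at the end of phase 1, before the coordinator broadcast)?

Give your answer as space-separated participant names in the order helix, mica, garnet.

Answer: helix garnet

Derivation:
Txn tx91c phase 1: helix no -> aborted; mica yes -> prepared; garnet no -> aborted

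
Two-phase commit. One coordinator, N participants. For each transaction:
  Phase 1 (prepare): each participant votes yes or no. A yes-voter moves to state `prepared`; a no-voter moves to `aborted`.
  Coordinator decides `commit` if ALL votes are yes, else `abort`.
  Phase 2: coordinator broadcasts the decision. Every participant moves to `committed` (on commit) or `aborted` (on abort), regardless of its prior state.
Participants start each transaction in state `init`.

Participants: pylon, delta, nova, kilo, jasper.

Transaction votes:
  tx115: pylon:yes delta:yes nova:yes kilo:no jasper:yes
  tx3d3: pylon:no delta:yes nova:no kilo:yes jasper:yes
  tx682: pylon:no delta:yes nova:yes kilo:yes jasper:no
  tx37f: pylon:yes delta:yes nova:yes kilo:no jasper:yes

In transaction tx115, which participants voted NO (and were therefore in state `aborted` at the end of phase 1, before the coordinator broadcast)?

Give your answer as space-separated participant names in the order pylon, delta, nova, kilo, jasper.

Answer: kilo

Derivation:
Txn tx115 phase 1: pylon yes -> prepared; delta yes -> prepared; nova yes -> prepared; kilo no -> aborted; jasper yes -> prepared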